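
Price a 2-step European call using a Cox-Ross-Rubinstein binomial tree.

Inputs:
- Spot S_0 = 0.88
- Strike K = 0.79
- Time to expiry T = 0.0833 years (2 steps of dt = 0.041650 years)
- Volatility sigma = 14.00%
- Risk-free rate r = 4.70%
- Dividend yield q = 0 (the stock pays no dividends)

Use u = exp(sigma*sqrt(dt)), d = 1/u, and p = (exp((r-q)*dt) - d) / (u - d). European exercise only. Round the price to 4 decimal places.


dt = T/N = 0.041650
u = exp(sigma*sqrt(dt)) = 1.028984; d = 1/u = 0.971833
p = (exp((r-q)*dt) - d) / (u - d) = 0.527143
Discount per step: exp(-r*dt) = 0.998044
Stock lattice S(k, i) with i counting down-moves:
  k=0: S(0,0) = 0.8800
  k=1: S(1,0) = 0.9055; S(1,1) = 0.8552
  k=2: S(2,0) = 0.9318; S(2,1) = 0.8800; S(2,2) = 0.8311
Terminal payoffs V(N, i) = max(S_T - K, 0):
  V(2,0) = 0.141751; V(2,1) = 0.090000; V(2,2) = 0.041124
Backward induction: V(k, i) = exp(-r*dt) * [p * V(k+1, i) + (1-p) * V(k+1, i+1)].
  V(1,0) = exp(-r*dt) * [p*0.141751 + (1-p)*0.090000] = 0.117051
  V(1,1) = exp(-r*dt) * [p*0.090000 + (1-p)*0.041124] = 0.066758
  V(0,0) = exp(-r*dt) * [p*0.117051 + (1-p)*0.066758] = 0.093087

Answer: Price = V(0,0) = 0.0931


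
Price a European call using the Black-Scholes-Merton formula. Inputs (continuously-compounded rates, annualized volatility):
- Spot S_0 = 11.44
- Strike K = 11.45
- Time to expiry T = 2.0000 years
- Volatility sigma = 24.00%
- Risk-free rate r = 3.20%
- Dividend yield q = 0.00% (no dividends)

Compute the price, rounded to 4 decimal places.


Answer: Price = 1.8699

Derivation:
d1 = (ln(S/K) + (r - q + 0.5*sigma^2) * T) / (sigma * sqrt(T)) = 0.35569314
d2 = d1 - sigma * sqrt(T) = 0.01628189
exp(-rT) = 0.93800500; exp(-qT) = 1.00000000
C = S_0 * exp(-qT) * N(d1) - K * exp(-rT) * N(d2)
N(d1) = 0.63896481; N(d2) = 0.50649525
C = 11.4400 * 1.00000000 * 0.63896481 - 11.4500 * 0.93800500 * 0.50649525 = 1.8699


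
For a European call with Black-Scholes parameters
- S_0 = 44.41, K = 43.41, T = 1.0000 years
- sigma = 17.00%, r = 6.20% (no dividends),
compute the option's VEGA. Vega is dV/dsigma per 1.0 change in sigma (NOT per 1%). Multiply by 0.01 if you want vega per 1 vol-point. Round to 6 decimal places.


d1 = 0.5836755294; d2 = 0.4136755294
phi(d1) = 0.3364596342; exp(-qT) = 1.0000000000; exp(-rT) = 0.9398828868
Vega = S * exp(-qT) * phi(d1) * sqrt(T) = 44.4100 * 1.0000000000 * 0.3364596342 * 1.0000000000 = 14.942172

Answer: Vega = 14.942172


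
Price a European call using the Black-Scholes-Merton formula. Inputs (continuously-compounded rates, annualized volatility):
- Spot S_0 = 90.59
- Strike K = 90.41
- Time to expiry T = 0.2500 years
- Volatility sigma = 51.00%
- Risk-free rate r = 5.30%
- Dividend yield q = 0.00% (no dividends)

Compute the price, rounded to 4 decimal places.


d1 = (ln(S/K) + (r - q + 0.5*sigma^2) * T) / (sigma * sqrt(T)) = 0.18726059
d2 = d1 - sigma * sqrt(T) = -0.06773941
exp(-rT) = 0.98683739; exp(-qT) = 1.00000000
C = S_0 * exp(-qT) * N(d1) - K * exp(-rT) * N(d2)
N(d1) = 0.57427184; N(d2) = 0.47299654
C = 90.5900 * 1.00000000 * 0.57427184 - 90.4100 * 0.98683739 * 0.47299654 = 9.8225

Answer: Price = 9.8225


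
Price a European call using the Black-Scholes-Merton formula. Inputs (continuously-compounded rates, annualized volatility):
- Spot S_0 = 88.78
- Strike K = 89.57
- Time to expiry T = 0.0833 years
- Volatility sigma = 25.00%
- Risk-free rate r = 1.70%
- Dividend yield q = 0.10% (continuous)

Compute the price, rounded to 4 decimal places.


Answer: Price = 2.2431

Derivation:
d1 = (ln(S/K) + (r - q + 0.5*sigma^2) * T) / (sigma * sqrt(T)) = -0.06823037
d2 = d1 - sigma * sqrt(T) = -0.14038472
exp(-rT) = 0.99858490; exp(-qT) = 0.99991670
C = S_0 * exp(-qT) * N(d1) - K * exp(-rT) * N(d2)
N(d1) = 0.47280112; N(d2) = 0.44417801
C = 88.7800 * 0.99991670 * 0.47280112 - 89.5700 * 0.99858490 * 0.44417801 = 2.2431


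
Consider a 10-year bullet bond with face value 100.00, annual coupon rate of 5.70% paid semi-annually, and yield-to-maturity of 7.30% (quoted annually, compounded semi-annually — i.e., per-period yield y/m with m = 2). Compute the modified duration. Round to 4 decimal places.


Answer: Modified duration = 7.3286

Derivation:
Coupon per period c = face * coupon_rate / m = 2.850000
Periods per year m = 2; per-period yield y/m = 0.036500
Number of cashflows N = 20
Cashflows (t years, CF_t, discount factor 1/(1+y/m)^(m*t), PV):
  t = 0.5000: CF_t = 2.850000, DF = 0.964785, PV = 2.749638
  t = 1.0000: CF_t = 2.850000, DF = 0.930811, PV = 2.652811
  t = 1.5000: CF_t = 2.850000, DF = 0.898033, PV = 2.559393
  t = 2.0000: CF_t = 2.850000, DF = 0.866409, PV = 2.469265
  t = 2.5000: CF_t = 2.850000, DF = 0.835898, PV = 2.382310
  t = 3.0000: CF_t = 2.850000, DF = 0.806462, PV = 2.298418
  t = 3.5000: CF_t = 2.850000, DF = 0.778063, PV = 2.217480
  t = 4.0000: CF_t = 2.850000, DF = 0.750664, PV = 2.139392
  t = 4.5000: CF_t = 2.850000, DF = 0.724230, PV = 2.064054
  t = 5.0000: CF_t = 2.850000, DF = 0.698726, PV = 1.991369
  t = 5.5000: CF_t = 2.850000, DF = 0.674121, PV = 1.921244
  t = 6.0000: CF_t = 2.850000, DF = 0.650382, PV = 1.853588
  t = 6.5000: CF_t = 2.850000, DF = 0.627479, PV = 1.788314
  t = 7.0000: CF_t = 2.850000, DF = 0.605382, PV = 1.725340
  t = 7.5000: CF_t = 2.850000, DF = 0.584064, PV = 1.664582
  t = 8.0000: CF_t = 2.850000, DF = 0.563496, PV = 1.605965
  t = 8.5000: CF_t = 2.850000, DF = 0.543653, PV = 1.549411
  t = 9.0000: CF_t = 2.850000, DF = 0.524508, PV = 1.494849
  t = 9.5000: CF_t = 2.850000, DF = 0.506038, PV = 1.442208
  t = 10.0000: CF_t = 102.850000, DF = 0.488218, PV = 50.213231
Price P = sum_t PV_t = 88.782862
First compute Macaulay numerator sum_t t * PV_t:
  t * PV_t at t = 0.5000: 1.374819
  t * PV_t at t = 1.0000: 2.652811
  t * PV_t at t = 1.5000: 3.839089
  t * PV_t at t = 2.0000: 4.938529
  t * PV_t at t = 2.5000: 5.955776
  t * PV_t at t = 3.0000: 6.895254
  t * PV_t at t = 3.5000: 7.761180
  t * PV_t at t = 4.0000: 8.557569
  t * PV_t at t = 4.5000: 9.288244
  t * PV_t at t = 5.0000: 9.956846
  t * PV_t at t = 5.5000: 10.566841
  t * PV_t at t = 6.0000: 11.121527
  t * PV_t at t = 6.5000: 11.624044
  t * PV_t at t = 7.0000: 12.077377
  t * PV_t at t = 7.5000: 12.484367
  t * PV_t at t = 8.0000: 12.847716
  t * PV_t at t = 8.5000: 13.169994
  t * PV_t at t = 9.0000: 13.453642
  t * PV_t at t = 9.5000: 13.700980
  t * PV_t at t = 10.0000: 502.132310
Macaulay duration D = 674.398916 / 88.782862 = 7.596048
Modified duration = D / (1 + y/m) = 7.596048 / (1 + 0.036500) = 7.328556


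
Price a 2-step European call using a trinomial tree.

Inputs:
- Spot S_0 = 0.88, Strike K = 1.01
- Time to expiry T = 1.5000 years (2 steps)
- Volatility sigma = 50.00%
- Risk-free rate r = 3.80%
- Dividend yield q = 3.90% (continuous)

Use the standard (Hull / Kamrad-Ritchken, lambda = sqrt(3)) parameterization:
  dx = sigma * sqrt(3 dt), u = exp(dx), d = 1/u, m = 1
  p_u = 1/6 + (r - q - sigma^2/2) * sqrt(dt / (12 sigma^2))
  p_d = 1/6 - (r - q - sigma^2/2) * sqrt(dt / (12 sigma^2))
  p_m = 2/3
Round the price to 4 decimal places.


dt = T/N = 0.750000; dx = sigma*sqrt(3*dt) = 0.750000
u = exp(dx) = 2.117000; d = 1/u = 0.472367
p_u = 0.103667, p_m = 0.666667, p_d = 0.229667
Discount per step: exp(-r*dt) = 0.971902
Stock lattice S(k, j) with j the centered position index:
  k=0: S(0,+0) = 0.8800
  k=1: S(1,-1) = 0.4157; S(1,+0) = 0.8800; S(1,+1) = 1.8630
  k=2: S(2,-2) = 0.1964; S(2,-1) = 0.4157; S(2,+0) = 0.8800; S(2,+1) = 1.8630; S(2,+2) = 3.9439
Terminal payoffs V(N, j) = max(S_T - K, 0):
  V(2,-2) = 0.000000; V(2,-1) = 0.000000; V(2,+0) = 0.000000; V(2,+1) = 0.852960; V(2,+2) = 2.933886
Backward induction: V(k, j) = exp(-r*dt) * [p_u * V(k+1, j+1) + p_m * V(k+1, j) + p_d * V(k+1, j-1)]
  V(1,-1) = exp(-r*dt) * [p_u*0.000000 + p_m*0.000000 + p_d*0.000000] = 0.000000
  V(1,+0) = exp(-r*dt) * [p_u*0.852960 + p_m*0.000000 + p_d*0.000000] = 0.085939
  V(1,+1) = exp(-r*dt) * [p_u*2.933886 + p_m*0.852960 + p_d*0.000000] = 0.848263
  V(0,+0) = exp(-r*dt) * [p_u*0.848263 + p_m*0.085939 + p_d*0.000000] = 0.141149

Answer: Price = V(0,0) = 0.1411


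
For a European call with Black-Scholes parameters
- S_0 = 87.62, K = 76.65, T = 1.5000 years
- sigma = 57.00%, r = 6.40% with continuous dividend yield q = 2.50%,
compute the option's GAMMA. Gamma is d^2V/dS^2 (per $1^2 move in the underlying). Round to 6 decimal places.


d1 = 0.6244546901; d2 = -0.0736498866
phi(d1) = 0.3282727822; exp(-qT) = 0.9631944177; exp(-rT) = 0.9084640161
Gamma = exp(-qT) * phi(d1) / (S * sigma * sqrt(T)) = 0.9631944177 * 0.3282727822 / (87.6200 * 0.5700 * 1.2247448714) = 0.005169

Answer: Gamma = 0.005169


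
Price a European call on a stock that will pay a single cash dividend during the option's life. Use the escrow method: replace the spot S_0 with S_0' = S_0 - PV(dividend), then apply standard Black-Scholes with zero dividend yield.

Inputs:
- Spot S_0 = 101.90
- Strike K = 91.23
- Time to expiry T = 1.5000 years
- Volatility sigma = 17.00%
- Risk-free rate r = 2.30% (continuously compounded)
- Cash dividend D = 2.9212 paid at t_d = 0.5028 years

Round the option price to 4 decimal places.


PV(D) = D * exp(-r * t_d) = 2.9212 * 0.98850221 = 2.88761266
S_0' = S_0 - PV(D) = 101.9000 - 2.88761266 = 99.01238734
d1 = (ln(S_0'/K) + (r + sigma^2/2)*T) / (sigma*sqrt(T)) = 0.66297686
d2 = d1 - sigma*sqrt(T) = 0.45477023
exp(-rT) = 0.96608834
N(d1) = 0.74632731; N(d2) = 0.67536273
C = S_0' * N(d1) - K * exp(-rT) * N(d2) = 99.01238734 * 0.74632731 - 91.2300 * 0.96608834 * 0.67536273 = 14.3717

Answer: Price = 14.3717


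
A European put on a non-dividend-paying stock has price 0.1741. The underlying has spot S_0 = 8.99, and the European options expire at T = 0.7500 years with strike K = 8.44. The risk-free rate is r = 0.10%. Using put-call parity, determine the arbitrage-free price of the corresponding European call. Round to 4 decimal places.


Answer: Call price = 0.7304

Derivation:
Put-call parity: C - P = S_0 * exp(-qT) - K * exp(-rT).
S_0 * exp(-qT) = 8.9900 * 1.00000000 = 8.99000000
K * exp(-rT) = 8.4400 * 0.99925028 = 8.43367237
C = P + S*exp(-qT) - K*exp(-rT)
C = 0.1741 + 8.99000000 - 8.43367237 = 0.7304


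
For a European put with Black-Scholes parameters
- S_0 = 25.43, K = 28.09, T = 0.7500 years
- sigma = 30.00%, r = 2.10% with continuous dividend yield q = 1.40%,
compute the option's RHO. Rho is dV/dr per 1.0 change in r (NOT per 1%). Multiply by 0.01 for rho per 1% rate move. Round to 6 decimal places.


Answer: Rho = -14.285698

Derivation:
d1 = -0.2328032620; d2 = -0.4926108831
phi(d1) = 0.3882766366; exp(-qT) = 0.9895549326; exp(-rT) = 0.9843733826
N(-d2) = 0.6888562216
Rho = -K*T*exp(-rT)*N(-d2) = -28.0900 * 0.7500 * 0.9843733826 * 0.6888562216 = -14.285698


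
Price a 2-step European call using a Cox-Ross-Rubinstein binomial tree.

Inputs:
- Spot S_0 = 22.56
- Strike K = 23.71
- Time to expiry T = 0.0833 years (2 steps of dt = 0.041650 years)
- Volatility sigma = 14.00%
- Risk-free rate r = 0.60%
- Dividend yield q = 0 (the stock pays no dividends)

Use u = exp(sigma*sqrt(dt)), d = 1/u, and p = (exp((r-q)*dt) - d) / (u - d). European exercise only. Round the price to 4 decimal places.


dt = T/N = 0.041650
u = exp(sigma*sqrt(dt)) = 1.028984; d = 1/u = 0.971833
p = (exp((r-q)*dt) - d) / (u - d) = 0.497231
Discount per step: exp(-r*dt) = 0.999750
Stock lattice S(k, i) with i counting down-moves:
  k=0: S(0,0) = 22.5600
  k=1: S(1,0) = 23.2139; S(1,1) = 21.9245
  k=2: S(2,0) = 23.8867; S(2,1) = 22.5600; S(2,2) = 21.3070
Terminal payoffs V(N, i) = max(S_T - K, 0):
  V(2,0) = 0.176698; V(2,1) = 0.000000; V(2,2) = 0.000000
Backward induction: V(k, i) = exp(-r*dt) * [p * V(k+1, i) + (1-p) * V(k+1, i+1)].
  V(1,0) = exp(-r*dt) * [p*0.176698 + (1-p)*0.000000] = 0.087838
  V(1,1) = exp(-r*dt) * [p*0.000000 + (1-p)*0.000000] = 0.000000
  V(0,0) = exp(-r*dt) * [p*0.087838 + (1-p)*0.000000] = 0.043665

Answer: Price = V(0,0) = 0.0437


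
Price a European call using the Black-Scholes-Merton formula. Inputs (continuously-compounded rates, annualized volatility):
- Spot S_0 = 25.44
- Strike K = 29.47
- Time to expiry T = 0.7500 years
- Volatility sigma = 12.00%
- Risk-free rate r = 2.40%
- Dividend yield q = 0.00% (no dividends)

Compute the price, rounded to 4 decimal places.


d1 = (ln(S/K) + (r - q + 0.5*sigma^2) * T) / (sigma * sqrt(T)) = -1.18982324
d2 = d1 - sigma * sqrt(T) = -1.29374629
exp(-rT) = 0.98216103; exp(-qT) = 1.00000000
C = S_0 * exp(-qT) * N(d1) - K * exp(-rT) * N(d2)
N(d1) = 0.11705794; N(d2) = 0.09787654
C = 25.4400 * 1.00000000 * 0.11705794 - 29.4700 * 0.98216103 * 0.09787654 = 0.1450

Answer: Price = 0.1450


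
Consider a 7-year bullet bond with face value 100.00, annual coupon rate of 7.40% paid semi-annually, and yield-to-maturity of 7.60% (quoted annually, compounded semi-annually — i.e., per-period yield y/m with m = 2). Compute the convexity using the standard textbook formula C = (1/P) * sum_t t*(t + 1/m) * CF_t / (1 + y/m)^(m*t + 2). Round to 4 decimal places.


Answer: Convexity = 35.7675

Derivation:
Coupon per period c = face * coupon_rate / m = 3.700000
Periods per year m = 2; per-period yield y/m = 0.038000
Number of cashflows N = 14
Cashflows (t years, CF_t, discount factor 1/(1+y/m)^(m*t), PV):
  t = 0.5000: CF_t = 3.700000, DF = 0.963391, PV = 3.564547
  t = 1.0000: CF_t = 3.700000, DF = 0.928122, PV = 3.434053
  t = 1.5000: CF_t = 3.700000, DF = 0.894145, PV = 3.308336
  t = 2.0000: CF_t = 3.700000, DF = 0.861411, PV = 3.187222
  t = 2.5000: CF_t = 3.700000, DF = 0.829876, PV = 3.070541
  t = 3.0000: CF_t = 3.700000, DF = 0.799495, PV = 2.958132
  t = 3.5000: CF_t = 3.700000, DF = 0.770227, PV = 2.849839
  t = 4.0000: CF_t = 3.700000, DF = 0.742030, PV = 2.745509
  t = 4.5000: CF_t = 3.700000, DF = 0.714865, PV = 2.644999
  t = 5.0000: CF_t = 3.700000, DF = 0.688694, PV = 2.548169
  t = 5.5000: CF_t = 3.700000, DF = 0.663482, PV = 2.454883
  t = 6.0000: CF_t = 3.700000, DF = 0.639193, PV = 2.365013
  t = 6.5000: CF_t = 3.700000, DF = 0.615793, PV = 2.278432
  t = 7.0000: CF_t = 103.700000, DF = 0.593249, PV = 61.519926
Price P = sum_t PV_t = 98.929603
Convexity numerator sum_t t*(t + 1/m) * CF_t / (1+y/m)^(m*t + 2):
  t = 0.5000: term = 1.654168
  t = 1.0000: term = 4.780833
  t = 1.5000: term = 9.211624
  t = 2.0000: term = 14.790662
  t = 2.5000: term = 21.373789
  t = 3.0000: term = 28.827846
  t = 3.5000: term = 37.029989
  t = 4.0000: term = 45.867038
  t = 4.5000: term = 55.234872
  t = 5.0000: term = 65.037850
  t = 5.5000: term = 75.188266
  t = 6.0000: term = 85.605838
  t = 6.5000: term = 96.217223
  t = 7.0000: term = 2997.646408
Convexity = (1/P) * sum = 3538.466405 / 98.929603 = 35.767519


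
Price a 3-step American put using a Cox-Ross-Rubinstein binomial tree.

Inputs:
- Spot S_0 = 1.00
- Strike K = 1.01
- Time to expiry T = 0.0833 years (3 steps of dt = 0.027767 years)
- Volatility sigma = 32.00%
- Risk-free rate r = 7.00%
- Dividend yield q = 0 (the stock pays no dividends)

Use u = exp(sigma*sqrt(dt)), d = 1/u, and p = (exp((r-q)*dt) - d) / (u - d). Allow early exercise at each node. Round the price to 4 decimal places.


Answer: Price = V(0,0) = 0.0424

Derivation:
dt = T/N = 0.027767
u = exp(sigma*sqrt(dt)) = 1.054770; d = 1/u = 0.948074
p = (exp((r-q)*dt) - d) / (u - d) = 0.504907
Discount per step: exp(-r*dt) = 0.998058
Stock lattice S(k, i) with i counting down-moves:
  k=0: S(0,0) = 1.0000
  k=1: S(1,0) = 1.0548; S(1,1) = 0.9481
  k=2: S(2,0) = 1.1125; S(2,1) = 1.0000; S(2,2) = 0.8988
  k=3: S(3,0) = 1.1735; S(3,1) = 1.0548; S(3,2) = 0.9481; S(3,3) = 0.8522
Terminal payoffs V(N, i) = max(K - S_T, 0):
  V(3,0) = 0.000000; V(3,1) = 0.000000; V(3,2) = 0.061926; V(3,3) = 0.157829
Backward induction: V(k, i) = exp(-r*dt) * [p * V(k+1, i) + (1-p) * V(k+1, i+1)]; then take max(V_cont, immediate exercise) for American.
  V(2,0) = exp(-r*dt) * [p*0.000000 + (1-p)*0.000000] = 0.000000; exercise = 0.000000; V(2,0) = max -> 0.000000
  V(2,1) = exp(-r*dt) * [p*0.000000 + (1-p)*0.061926] = 0.030600; exercise = 0.010000; V(2,1) = max -> 0.030600
  V(2,2) = exp(-r*dt) * [p*0.061926 + (1-p)*0.157829] = 0.109194; exercise = 0.111156; V(2,2) = max -> 0.111156
  V(1,0) = exp(-r*dt) * [p*0.000000 + (1-p)*0.030600] = 0.015120; exercise = 0.000000; V(1,0) = max -> 0.015120
  V(1,1) = exp(-r*dt) * [p*0.030600 + (1-p)*0.111156] = 0.070345; exercise = 0.061926; V(1,1) = max -> 0.070345
  V(0,0) = exp(-r*dt) * [p*0.015120 + (1-p)*0.070345] = 0.042379; exercise = 0.010000; V(0,0) = max -> 0.042379


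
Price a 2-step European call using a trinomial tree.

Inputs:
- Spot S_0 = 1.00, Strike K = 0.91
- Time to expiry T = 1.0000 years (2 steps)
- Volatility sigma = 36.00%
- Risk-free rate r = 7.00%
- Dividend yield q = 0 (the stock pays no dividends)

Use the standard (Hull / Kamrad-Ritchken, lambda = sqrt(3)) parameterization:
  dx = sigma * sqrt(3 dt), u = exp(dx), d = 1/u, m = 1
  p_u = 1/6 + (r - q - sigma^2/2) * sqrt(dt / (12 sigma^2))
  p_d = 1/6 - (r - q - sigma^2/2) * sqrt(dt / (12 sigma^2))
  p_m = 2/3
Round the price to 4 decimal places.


dt = T/N = 0.500000; dx = sigma*sqrt(3*dt) = 0.440908
u = exp(dx) = 1.554118; d = 1/u = 0.643452
p_u = 0.169615, p_m = 0.666667, p_d = 0.163718
Discount per step: exp(-r*dt) = 0.965605
Stock lattice S(k, j) with j the centered position index:
  k=0: S(0,+0) = 1.0000
  k=1: S(1,-1) = 0.6435; S(1,+0) = 1.0000; S(1,+1) = 1.5541
  k=2: S(2,-2) = 0.4140; S(2,-1) = 0.6435; S(2,+0) = 1.0000; S(2,+1) = 1.5541; S(2,+2) = 2.4153
Terminal payoffs V(N, j) = max(S_T - K, 0):
  V(2,-2) = 0.000000; V(2,-1) = 0.000000; V(2,+0) = 0.090000; V(2,+1) = 0.644118; V(2,+2) = 1.505283
Backward induction: V(k, j) = exp(-r*dt) * [p_u * V(k+1, j+1) + p_m * V(k+1, j) + p_d * V(k+1, j-1)]
  V(1,-1) = exp(-r*dt) * [p_u*0.090000 + p_m*0.000000 + p_d*0.000000] = 0.014740
  V(1,+0) = exp(-r*dt) * [p_u*0.644118 + p_m*0.090000 + p_d*0.000000] = 0.163431
  V(1,+1) = exp(-r*dt) * [p_u*1.505283 + p_m*0.644118 + p_d*0.090000] = 0.675407
  V(0,+0) = exp(-r*dt) * [p_u*0.675407 + p_m*0.163431 + p_d*0.014740] = 0.218156

Answer: Price = V(0,0) = 0.2182


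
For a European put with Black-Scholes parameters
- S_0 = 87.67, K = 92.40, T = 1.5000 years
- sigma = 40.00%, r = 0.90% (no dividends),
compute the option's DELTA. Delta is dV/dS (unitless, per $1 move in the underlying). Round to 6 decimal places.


Answer: Delta = -0.434376

Derivation:
d1 = 0.1652441844; d2 = -0.3246537641
phi(d1) = 0.3935326058; exp(-qT) = 1.0000000000; exp(-rT) = 0.9865907163
N(-d1) = 0.4343758946
Delta = -exp(-qT) * N(-d1) = -1.0000000000 * 0.4343758946 = -0.434376


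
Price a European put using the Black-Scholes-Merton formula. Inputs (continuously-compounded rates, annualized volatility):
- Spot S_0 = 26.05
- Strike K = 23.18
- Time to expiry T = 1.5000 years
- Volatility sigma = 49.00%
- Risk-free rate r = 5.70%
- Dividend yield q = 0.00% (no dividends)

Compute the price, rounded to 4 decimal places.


d1 = (ln(S/K) + (r - q + 0.5*sigma^2) * T) / (sigma * sqrt(T)) = 0.63703885
d2 = d1 - sigma * sqrt(T) = 0.03691386
exp(-rT) = 0.91805314; exp(-qT) = 1.00000000
P = K * exp(-rT) * N(-d2) - S_0 * exp(-qT) * N(-d1)
N(-d1) = 0.26204977; N(-d2) = 0.48527684
P = 23.1800 * 0.91805314 * 0.48527684 - 26.0500 * 1.00000000 * 0.26204977 = 3.5005

Answer: Price = 3.5005


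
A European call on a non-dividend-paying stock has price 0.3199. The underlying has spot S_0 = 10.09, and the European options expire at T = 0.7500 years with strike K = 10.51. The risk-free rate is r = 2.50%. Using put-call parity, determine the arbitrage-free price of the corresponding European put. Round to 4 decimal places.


Answer: Put price = 0.5447

Derivation:
Put-call parity: C - P = S_0 * exp(-qT) - K * exp(-rT).
S_0 * exp(-qT) = 10.0900 * 1.00000000 = 10.09000000
K * exp(-rT) = 10.5100 * 0.98142469 = 10.31477347
P = C - S*exp(-qT) + K*exp(-rT)
P = 0.3199 - 10.09000000 + 10.31477347 = 0.5447


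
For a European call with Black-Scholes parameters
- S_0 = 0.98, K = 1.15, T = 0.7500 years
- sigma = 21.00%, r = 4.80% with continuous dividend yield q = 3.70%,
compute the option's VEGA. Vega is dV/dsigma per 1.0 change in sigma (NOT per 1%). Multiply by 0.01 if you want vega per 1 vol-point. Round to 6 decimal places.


Answer: Vega = 0.249832

Derivation:
d1 = -0.7432815597; d2 = -0.9251468944
phi(d1) = 0.3026518114; exp(-qT) = 0.9726314943; exp(-rT) = 0.9646402935
Vega = S * exp(-qT) * phi(d1) * sqrt(T) = 0.9800 * 0.9726314943 * 0.3026518114 * 0.8660254038 = 0.249832


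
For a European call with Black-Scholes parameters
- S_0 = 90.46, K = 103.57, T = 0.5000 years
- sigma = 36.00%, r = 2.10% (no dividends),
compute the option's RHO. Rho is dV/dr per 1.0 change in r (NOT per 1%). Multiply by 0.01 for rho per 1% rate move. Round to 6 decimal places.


d1 = -0.3631384137; d2 = -0.6176968550
phi(d1) = 0.3734865496; exp(-qT) = 1.0000000000; exp(-rT) = 0.9895549326
N(d2) = 0.2683875928
Rho = K*T*exp(-rT)*N(d2) = 103.5700 * 0.5000 * 0.9895549326 * 0.2683875928 = 13.753281

Answer: Rho = 13.753281


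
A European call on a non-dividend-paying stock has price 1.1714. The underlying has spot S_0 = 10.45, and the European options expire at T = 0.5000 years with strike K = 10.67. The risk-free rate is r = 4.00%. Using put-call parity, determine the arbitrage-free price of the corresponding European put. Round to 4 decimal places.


Put-call parity: C - P = S_0 * exp(-qT) - K * exp(-rT).
S_0 * exp(-qT) = 10.4500 * 1.00000000 = 10.45000000
K * exp(-rT) = 10.6700 * 0.98019867 = 10.45871984
P = C - S*exp(-qT) + K*exp(-rT)
P = 1.1714 - 10.45000000 + 10.45871984 = 1.1801

Answer: Put price = 1.1801


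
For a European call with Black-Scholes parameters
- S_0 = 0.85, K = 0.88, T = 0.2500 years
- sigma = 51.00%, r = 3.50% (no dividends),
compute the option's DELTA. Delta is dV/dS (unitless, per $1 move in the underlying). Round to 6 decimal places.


d1 = 0.0257919295; d2 = -0.2292080705
phi(d1) = 0.3988096096; exp(-qT) = 1.0000000000; exp(-rT) = 0.9912881698
N(d1) = 0.5102883505
Delta = exp(-qT) * N(d1) = 1.0000000000 * 0.5102883505 = 0.510288

Answer: Delta = 0.510288


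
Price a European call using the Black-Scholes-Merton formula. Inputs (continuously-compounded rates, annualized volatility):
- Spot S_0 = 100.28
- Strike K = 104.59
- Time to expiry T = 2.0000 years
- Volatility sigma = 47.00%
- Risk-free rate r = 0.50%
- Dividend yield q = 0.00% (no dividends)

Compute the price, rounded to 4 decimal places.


Answer: Price = 24.9304

Derivation:
d1 = (ln(S/K) + (r - q + 0.5*sigma^2) * T) / (sigma * sqrt(T)) = 0.28407387
d2 = d1 - sigma * sqrt(T) = -0.38060650
exp(-rT) = 0.99004983; exp(-qT) = 1.00000000
C = S_0 * exp(-qT) * N(d1) - K * exp(-rT) * N(d2)
N(d1) = 0.61182312; N(d2) = 0.35174763
C = 100.2800 * 1.00000000 * 0.61182312 - 104.5900 * 0.99004983 * 0.35174763 = 24.9304


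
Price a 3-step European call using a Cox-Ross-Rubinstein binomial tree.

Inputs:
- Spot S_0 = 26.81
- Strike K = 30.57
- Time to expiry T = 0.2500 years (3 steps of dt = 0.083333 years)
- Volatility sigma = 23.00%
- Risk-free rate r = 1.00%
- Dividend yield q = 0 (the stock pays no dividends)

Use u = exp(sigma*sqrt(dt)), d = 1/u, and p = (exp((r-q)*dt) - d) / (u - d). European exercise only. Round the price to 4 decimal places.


dt = T/N = 0.083333
u = exp(sigma*sqrt(dt)) = 1.068649; d = 1/u = 0.935761
p = (exp((r-q)*dt) - d) / (u - d) = 0.489681
Discount per step: exp(-r*dt) = 0.999167
Stock lattice S(k, i) with i counting down-moves:
  k=0: S(0,0) = 26.8100
  k=1: S(1,0) = 28.6505; S(1,1) = 25.0877
  k=2: S(2,0) = 30.6173; S(2,1) = 26.8100; S(2,2) = 23.4761
  k=3: S(3,0) = 32.7192; S(3,1) = 28.6505; S(3,2) = 25.0877; S(3,3) = 21.9680
Terminal payoffs V(N, i) = max(S_T - K, 0):
  V(3,0) = 2.149159; V(3,1) = 0.000000; V(3,2) = 0.000000; V(3,3) = 0.000000
Backward induction: V(k, i) = exp(-r*dt) * [p * V(k+1, i) + (1-p) * V(k+1, i+1)].
  V(2,0) = exp(-r*dt) * [p*2.149159 + (1-p)*0.000000] = 1.051525
  V(2,1) = exp(-r*dt) * [p*0.000000 + (1-p)*0.000000] = 0.000000
  V(2,2) = exp(-r*dt) * [p*0.000000 + (1-p)*0.000000] = 0.000000
  V(1,0) = exp(-r*dt) * [p*1.051525 + (1-p)*0.000000] = 0.514483
  V(1,1) = exp(-r*dt) * [p*0.000000 + (1-p)*0.000000] = 0.000000
  V(0,0) = exp(-r*dt) * [p*0.514483 + (1-p)*0.000000] = 0.251722

Answer: Price = V(0,0) = 0.2517


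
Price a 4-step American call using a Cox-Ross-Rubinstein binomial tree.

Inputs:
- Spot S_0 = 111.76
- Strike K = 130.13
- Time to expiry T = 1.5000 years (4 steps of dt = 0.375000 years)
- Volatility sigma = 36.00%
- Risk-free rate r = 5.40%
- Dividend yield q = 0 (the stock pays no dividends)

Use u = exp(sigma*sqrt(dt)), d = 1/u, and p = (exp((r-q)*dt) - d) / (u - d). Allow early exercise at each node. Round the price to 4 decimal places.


dt = T/N = 0.375000
u = exp(sigma*sqrt(dt)) = 1.246643; d = 1/u = 0.802154
p = (exp((r-q)*dt) - d) / (u - d) = 0.491131
Discount per step: exp(-r*dt) = 0.979954
Stock lattice S(k, i) with i counting down-moves:
  k=0: S(0,0) = 111.7600
  k=1: S(1,0) = 139.3248; S(1,1) = 89.6488
  k=2: S(2,0) = 173.6882; S(2,1) = 111.7600; S(2,2) = 71.9122
  k=3: S(3,0) = 216.5272; S(3,1) = 139.3248; S(3,2) = 89.6488; S(3,3) = 57.6847
  k=4: S(4,0) = 269.9320; S(4,1) = 173.6882; S(4,2) = 111.7600; S(4,3) = 71.9122; S(4,4) = 46.2720
Terminal payoffs V(N, i) = max(S_T - K, 0):
  V(4,0) = 139.801986; V(4,1) = 43.558223; V(4,2) = 0.000000; V(4,3) = 0.000000; V(4,4) = 0.000000
Backward induction: V(k, i) = exp(-r*dt) * [p * V(k+1, i) + (1-p) * V(k+1, i+1)]; then take max(V_cont, immediate exercise) for American.
  V(3,0) = exp(-r*dt) * [p*139.801986 + (1-p)*43.558223] = 89.005781; exercise = 86.397150; V(3,0) = max -> 89.005781
  V(3,1) = exp(-r*dt) * [p*43.558223 + (1-p)*0.000000] = 20.963947; exercise = 9.194785; V(3,1) = max -> 20.963947
  V(3,2) = exp(-r*dt) * [p*0.000000 + (1-p)*0.000000] = 0.000000; exercise = 0.000000; V(3,2) = max -> 0.000000
  V(3,3) = exp(-r*dt) * [p*0.000000 + (1-p)*0.000000] = 0.000000; exercise = 0.000000; V(3,3) = max -> 0.000000
  V(2,0) = exp(-r*dt) * [p*89.005781 + (1-p)*20.963947] = 53.291255; exercise = 43.558223; V(2,0) = max -> 53.291255
  V(2,1) = exp(-r*dt) * [p*20.963947 + (1-p)*0.000000] = 10.089647; exercise = 0.000000; V(2,1) = max -> 10.089647
  V(2,2) = exp(-r*dt) * [p*0.000000 + (1-p)*0.000000] = 0.000000; exercise = 0.000000; V(2,2) = max -> 0.000000
  V(1,0) = exp(-r*dt) * [p*53.291255 + (1-p)*10.089647] = 30.679700; exercise = 9.194785; V(1,0) = max -> 30.679700
  V(1,1) = exp(-r*dt) * [p*10.089647 + (1-p)*0.000000] = 4.856002; exercise = 0.000000; V(1,1) = max -> 4.856002
  V(0,0) = exp(-r*dt) * [p*30.679700 + (1-p)*4.856002] = 17.187232; exercise = 0.000000; V(0,0) = max -> 17.187232

Answer: Price = V(0,0) = 17.1872


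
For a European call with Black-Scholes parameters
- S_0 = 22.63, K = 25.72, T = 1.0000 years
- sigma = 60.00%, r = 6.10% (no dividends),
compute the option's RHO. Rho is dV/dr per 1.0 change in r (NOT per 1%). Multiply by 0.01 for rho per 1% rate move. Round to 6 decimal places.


Answer: Rho = 8.234486

Derivation:
d1 = 0.1883459338; d2 = -0.4116540662
phi(d1) = 0.3919285883; exp(-qT) = 1.0000000000; exp(-rT) = 0.9408232398
N(d2) = 0.3402964986
Rho = K*T*exp(-rT)*N(d2) = 25.7200 * 1.0000 * 0.9408232398 * 0.3402964986 = 8.234486


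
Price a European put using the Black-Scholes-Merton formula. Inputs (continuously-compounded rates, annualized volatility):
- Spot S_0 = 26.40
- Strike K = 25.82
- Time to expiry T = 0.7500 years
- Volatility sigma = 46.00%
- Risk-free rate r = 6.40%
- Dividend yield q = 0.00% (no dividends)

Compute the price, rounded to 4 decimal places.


Answer: Price = 3.1933

Derivation:
d1 = (ln(S/K) + (r - q + 0.5*sigma^2) * T) / (sigma * sqrt(T)) = 0.37543990
d2 = d1 - sigma * sqrt(T) = -0.02293179
exp(-rT) = 0.95313379; exp(-qT) = 1.00000000
P = K * exp(-rT) * N(-d2) - S_0 * exp(-qT) * N(-d1)
N(-d1) = 0.35366667; N(-d2) = 0.50914766
P = 25.8200 * 0.95313379 * 0.50914766 - 26.4000 * 1.00000000 * 0.35366667 = 3.1933


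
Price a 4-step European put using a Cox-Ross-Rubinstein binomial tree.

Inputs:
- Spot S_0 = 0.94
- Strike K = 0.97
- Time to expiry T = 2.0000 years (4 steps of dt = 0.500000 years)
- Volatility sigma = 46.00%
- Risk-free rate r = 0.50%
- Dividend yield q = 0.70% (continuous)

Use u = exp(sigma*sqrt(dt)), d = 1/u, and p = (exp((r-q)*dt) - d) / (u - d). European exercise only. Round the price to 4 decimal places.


Answer: Price = V(0,0) = 0.2483

Derivation:
dt = T/N = 0.500000
u = exp(sigma*sqrt(dt)) = 1.384403; d = 1/u = 0.722333
p = (exp((r-q)*dt) - d) / (u - d) = 0.417883
Discount per step: exp(-r*dt) = 0.997503
Stock lattice S(k, i) with i counting down-moves:
  k=0: S(0,0) = 0.9400
  k=1: S(1,0) = 1.3013; S(1,1) = 0.6790
  k=2: S(2,0) = 1.8016; S(2,1) = 0.9400; S(2,2) = 0.4905
  k=3: S(3,0) = 2.4941; S(3,1) = 1.3013; S(3,2) = 0.6790; S(3,3) = 0.3543
  k=4: S(4,0) = 3.4529; S(4,1) = 1.8016; S(4,2) = 0.9400; S(4,3) = 0.4905; S(4,4) = 0.2559
Terminal payoffs V(N, i) = max(K - S_T, 0):
  V(4,0) = 0.000000; V(4,1) = 0.000000; V(4,2) = 0.030000; V(4,3) = 0.479541; V(4,4) = 0.714096
Backward induction: V(k, i) = exp(-r*dt) * [p * V(k+1, i) + (1-p) * V(k+1, i+1)].
  V(3,0) = exp(-r*dt) * [p*0.000000 + (1-p)*0.000000] = 0.000000
  V(3,1) = exp(-r*dt) * [p*0.000000 + (1-p)*0.030000] = 0.017420
  V(3,2) = exp(-r*dt) * [p*0.030000 + (1-p)*0.479541] = 0.290957
  V(3,3) = exp(-r*dt) * [p*0.479541 + (1-p)*0.714096] = 0.614541
  V(2,0) = exp(-r*dt) * [p*0.000000 + (1-p)*0.017420] = 0.010115
  V(2,1) = exp(-r*dt) * [p*0.017420 + (1-p)*0.290957] = 0.176210
  V(2,2) = exp(-r*dt) * [p*0.290957 + (1-p)*0.614541] = 0.478124
  V(1,0) = exp(-r*dt) * [p*0.010115 + (1-p)*0.176210] = 0.106535
  V(1,1) = exp(-r*dt) * [p*0.176210 + (1-p)*0.478124] = 0.351081
  V(0,0) = exp(-r*dt) * [p*0.106535 + (1-p)*0.351081] = 0.248268


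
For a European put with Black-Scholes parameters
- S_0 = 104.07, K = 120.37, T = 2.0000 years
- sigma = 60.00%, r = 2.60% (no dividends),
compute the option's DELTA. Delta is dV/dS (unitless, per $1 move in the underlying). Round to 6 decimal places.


d1 = 0.3140655041; d2 = -0.5344626333
phi(d1) = 0.3797443166; exp(-qT) = 1.0000000000; exp(-rT) = 0.9493288668
N(-d1) = 0.3767356443
Delta = -exp(-qT) * N(-d1) = -1.0000000000 * 0.3767356443 = -0.376736

Answer: Delta = -0.376736


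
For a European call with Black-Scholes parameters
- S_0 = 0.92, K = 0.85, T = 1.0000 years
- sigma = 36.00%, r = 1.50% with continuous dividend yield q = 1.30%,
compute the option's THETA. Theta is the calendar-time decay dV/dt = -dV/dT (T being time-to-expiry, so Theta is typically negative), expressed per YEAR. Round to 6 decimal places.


Answer: Theta = -0.058814

Derivation:
d1 = 0.4053814460; d2 = 0.0453814460
phi(d1) = 0.3674729415; exp(-qT) = 0.9870841350; exp(-rT) = 0.9851119396
Theta = -S*exp(-qT)*phi(d1)*sigma/(2*sqrt(T)) - r*K*exp(-rT)*N(d2) + q*S*exp(-qT)*N(d1)
N(d1) = 0.6574014264; N(d2) = 0.5180983652; sqrt(T) = 1.0000000000
Term 1 = -0.9200 * 0.9870841350 * 0.3674729415 * 0.3600 / (2 * 1.0000000000) = -0.0600675433
Term 2 = -0.0150 * 0.8500 * 0.9851119396 * 0.5180983652 = -0.0065074073
Term 3 = 0.0130 * 0.9200 * 0.9870841350 * 0.6574014264 = 0.0077609698
Theta = -0.0600675433 + (-0.0065074073) + (0.0077609698) = -0.058814


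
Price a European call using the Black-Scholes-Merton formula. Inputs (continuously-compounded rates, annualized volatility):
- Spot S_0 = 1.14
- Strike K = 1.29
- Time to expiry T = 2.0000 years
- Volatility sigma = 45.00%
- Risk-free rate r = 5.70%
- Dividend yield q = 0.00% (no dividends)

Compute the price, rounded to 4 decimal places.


d1 = (ln(S/K) + (r - q + 0.5*sigma^2) * T) / (sigma * sqrt(T)) = 0.30309118
d2 = d1 - sigma * sqrt(T) = -0.33330493
exp(-rT) = 0.89225796; exp(-qT) = 1.00000000
C = S_0 * exp(-qT) * N(d1) - K * exp(-rT) * N(d2)
N(d1) = 0.61908981; N(d2) = 0.36945206
C = 1.1400 * 1.00000000 * 0.61908981 - 1.2900 * 0.89225796 * 0.36945206 = 0.2805

Answer: Price = 0.2805


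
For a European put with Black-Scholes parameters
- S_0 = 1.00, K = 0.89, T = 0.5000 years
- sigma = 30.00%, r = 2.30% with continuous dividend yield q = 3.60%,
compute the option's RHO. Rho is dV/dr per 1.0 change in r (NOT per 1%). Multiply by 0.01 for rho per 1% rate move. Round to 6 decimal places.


d1 = 0.6247704014; d2 = 0.4126383671
phi(d1) = 0.3282080541; exp(-qT) = 0.9821610324; exp(-rT) = 0.9885658722
N(-d2) = 0.3399357934
Rho = -K*T*exp(-rT)*N(-d2) = -0.8900 * 0.5000 * 0.9885658722 * 0.3399357934 = -0.149542

Answer: Rho = -0.149542


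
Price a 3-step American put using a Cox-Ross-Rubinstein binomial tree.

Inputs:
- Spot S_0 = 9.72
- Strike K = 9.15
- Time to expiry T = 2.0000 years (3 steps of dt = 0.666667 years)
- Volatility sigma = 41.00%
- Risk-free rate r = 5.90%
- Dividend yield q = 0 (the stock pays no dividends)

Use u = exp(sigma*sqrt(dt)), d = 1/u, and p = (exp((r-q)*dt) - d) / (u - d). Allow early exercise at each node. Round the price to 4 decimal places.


dt = T/N = 0.666667
u = exp(sigma*sqrt(dt)) = 1.397610; d = 1/u = 0.715507
p = (exp((r-q)*dt) - d) / (u - d) = 0.475896
Discount per step: exp(-r*dt) = 0.961430
Stock lattice S(k, i) with i counting down-moves:
  k=0: S(0,0) = 9.7200
  k=1: S(1,0) = 13.5848; S(1,1) = 6.9547
  k=2: S(2,0) = 18.9862; S(2,1) = 9.7200; S(2,2) = 4.9762
  k=3: S(3,0) = 26.5353; S(3,1) = 13.5848; S(3,2) = 6.9547; S(3,3) = 3.5605
Terminal payoffs V(N, i) = max(K - S_T, 0):
  V(3,0) = 0.000000; V(3,1) = 0.000000; V(3,2) = 2.195270; V(3,3) = 5.589522
Backward induction: V(k, i) = exp(-r*dt) * [p * V(k+1, i) + (1-p) * V(k+1, i+1)]; then take max(V_cont, immediate exercise) for American.
  V(2,0) = exp(-r*dt) * [p*0.000000 + (1-p)*0.000000] = 0.000000; exercise = 0.000000; V(2,0) = max -> 0.000000
  V(2,1) = exp(-r*dt) * [p*0.000000 + (1-p)*2.195270] = 1.106173; exercise = 0.000000; V(2,1) = max -> 1.106173
  V(2,2) = exp(-r*dt) * [p*2.195270 + (1-p)*5.589522] = 3.820927; exercise = 4.173840; V(2,2) = max -> 4.173840
  V(1,0) = exp(-r*dt) * [p*0.000000 + (1-p)*1.106173] = 0.557389; exercise = 0.000000; V(1,0) = max -> 0.557389
  V(1,1) = exp(-r*dt) * [p*1.106173 + (1-p)*4.173840] = 2.609274; exercise = 2.195270; V(1,1) = max -> 2.609274
  V(0,0) = exp(-r*dt) * [p*0.557389 + (1-p)*2.609274] = 1.569814; exercise = 0.000000; V(0,0) = max -> 1.569814

Answer: Price = V(0,0) = 1.5698


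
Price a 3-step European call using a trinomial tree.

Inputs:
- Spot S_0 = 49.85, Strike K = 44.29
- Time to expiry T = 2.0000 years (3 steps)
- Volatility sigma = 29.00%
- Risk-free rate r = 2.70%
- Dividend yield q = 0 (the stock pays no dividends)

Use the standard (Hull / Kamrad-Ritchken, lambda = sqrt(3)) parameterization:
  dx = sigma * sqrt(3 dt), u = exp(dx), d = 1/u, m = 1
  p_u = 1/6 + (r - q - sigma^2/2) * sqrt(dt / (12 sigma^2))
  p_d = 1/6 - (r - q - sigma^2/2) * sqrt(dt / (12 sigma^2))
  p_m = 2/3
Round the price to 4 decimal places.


Answer: Price = V(0,0) = 12.0878

Derivation:
dt = T/N = 0.666667; dx = sigma*sqrt(3*dt) = 0.410122
u = exp(dx) = 1.507002; d = 1/u = 0.663569
p_u = 0.154435, p_m = 0.666667, p_d = 0.178899
Discount per step: exp(-r*dt) = 0.982161
Stock lattice S(k, j) with j the centered position index:
  k=0: S(0,+0) = 49.8500
  k=1: S(1,-1) = 33.0789; S(1,+0) = 49.8500; S(1,+1) = 75.1240
  k=2: S(2,-2) = 21.9502; S(2,-1) = 33.0789; S(2,+0) = 49.8500; S(2,+1) = 75.1240; S(2,+2) = 113.2120
  k=3: S(3,-3) = 14.5655; S(3,-2) = 21.9502; S(3,-1) = 33.0789; S(3,+0) = 49.8500; S(3,+1) = 75.1240; S(3,+2) = 113.2120; S(3,+3) = 170.6107
Terminal payoffs V(N, j) = max(S_T - K, 0):
  V(3,-3) = 0.000000; V(3,-2) = 0.000000; V(3,-1) = 0.000000; V(3,+0) = 5.560000; V(3,+1) = 30.834026; V(3,+2) = 68.922022; V(3,+3) = 126.320690
Backward induction: V(k, j) = exp(-r*dt) * [p_u * V(k+1, j+1) + p_m * V(k+1, j) + p_d * V(k+1, j-1)]
  V(2,-2) = exp(-r*dt) * [p_u*0.000000 + p_m*0.000000 + p_d*0.000000] = 0.000000
  V(2,-1) = exp(-r*dt) * [p_u*5.560000 + p_m*0.000000 + p_d*0.000000] = 0.843338
  V(2,+0) = exp(-r*dt) * [p_u*30.834026 + p_m*5.560000 + p_d*0.000000] = 8.317436
  V(2,+1) = exp(-r*dt) * [p_u*68.922022 + p_m*30.834026 + p_d*5.560000] = 31.620316
  V(2,+2) = exp(-r*dt) * [p_u*126.320690 + p_m*68.922022 + p_d*30.834026] = 69.706386
  V(1,-1) = exp(-r*dt) * [p_u*8.317436 + p_m*0.843338 + p_d*0.000000] = 1.813781
  V(1,+0) = exp(-r*dt) * [p_u*31.620316 + p_m*8.317436 + p_d*0.843338] = 10.390378
  V(1,+1) = exp(-r*dt) * [p_u*69.706386 + p_m*31.620316 + p_d*8.317436] = 32.738632
  V(0,+0) = exp(-r*dt) * [p_u*32.738632 + p_m*10.390378 + p_d*1.813781] = 12.087826


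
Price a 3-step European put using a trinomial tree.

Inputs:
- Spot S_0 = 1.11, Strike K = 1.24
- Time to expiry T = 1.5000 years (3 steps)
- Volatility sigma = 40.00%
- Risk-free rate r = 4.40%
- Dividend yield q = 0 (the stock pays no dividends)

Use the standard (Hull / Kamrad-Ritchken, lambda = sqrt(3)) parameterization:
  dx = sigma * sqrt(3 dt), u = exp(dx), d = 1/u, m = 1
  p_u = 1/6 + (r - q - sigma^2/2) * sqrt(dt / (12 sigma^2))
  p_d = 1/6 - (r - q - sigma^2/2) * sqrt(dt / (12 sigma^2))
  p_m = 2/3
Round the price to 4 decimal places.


Answer: Price = V(0,0) = 0.2453

Derivation:
dt = T/N = 0.500000; dx = sigma*sqrt(3*dt) = 0.489898
u = exp(dx) = 1.632150; d = 1/u = 0.612689
p_u = 0.148295, p_m = 0.666667, p_d = 0.185038
Discount per step: exp(-r*dt) = 0.978240
Stock lattice S(k, j) with j the centered position index:
  k=0: S(0,+0) = 1.1100
  k=1: S(1,-1) = 0.6801; S(1,+0) = 1.1100; S(1,+1) = 1.8117
  k=2: S(2,-2) = 0.4167; S(2,-1) = 0.6801; S(2,+0) = 1.1100; S(2,+1) = 1.8117; S(2,+2) = 2.9569
  k=3: S(3,-3) = 0.2553; S(3,-2) = 0.4167; S(3,-1) = 0.6801; S(3,+0) = 1.1100; S(3,+1) = 1.8117; S(3,+2) = 2.9569; S(3,+3) = 4.8262
Terminal payoffs V(N, j) = max(K - S_T, 0):
  V(3,-3) = 0.984705; V(3,-2) = 0.823320; V(3,-1) = 0.559915; V(3,+0) = 0.130000; V(3,+1) = 0.000000; V(3,+2) = 0.000000; V(3,+3) = 0.000000
Backward induction: V(k, j) = exp(-r*dt) * [p_u * V(k+1, j+1) + p_m * V(k+1, j) + p_d * V(k+1, j-1)]
  V(2,-2) = exp(-r*dt) * [p_u*0.559915 + p_m*0.823320 + p_d*0.984705] = 0.796405
  V(2,-1) = exp(-r*dt) * [p_u*0.130000 + p_m*0.559915 + p_d*0.823320] = 0.533044
  V(2,+0) = exp(-r*dt) * [p_u*0.000000 + p_m*0.130000 + p_d*0.559915] = 0.186132
  V(2,+1) = exp(-r*dt) * [p_u*0.000000 + p_m*0.000000 + p_d*0.130000] = 0.023531
  V(2,+2) = exp(-r*dt) * [p_u*0.000000 + p_m*0.000000 + p_d*0.000000] = 0.000000
  V(1,-1) = exp(-r*dt) * [p_u*0.186132 + p_m*0.533044 + p_d*0.796405] = 0.518790
  V(1,+0) = exp(-r*dt) * [p_u*0.023531 + p_m*0.186132 + p_d*0.533044] = 0.221289
  V(1,+1) = exp(-r*dt) * [p_u*0.000000 + p_m*0.023531 + p_d*0.186132] = 0.049038
  V(0,+0) = exp(-r*dt) * [p_u*0.049038 + p_m*0.221289 + p_d*0.518790] = 0.245336


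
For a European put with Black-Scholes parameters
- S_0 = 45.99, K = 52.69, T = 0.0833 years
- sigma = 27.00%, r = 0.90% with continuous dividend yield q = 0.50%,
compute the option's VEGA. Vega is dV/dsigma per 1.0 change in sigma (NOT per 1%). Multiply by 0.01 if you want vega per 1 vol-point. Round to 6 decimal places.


d1 = -1.7020125827; d2 = -1.7799392790
phi(d1) = 0.0937276588; exp(-qT) = 0.9995835867; exp(-rT) = 0.9992505810
Vega = S * exp(-qT) * phi(d1) * sqrt(T) = 45.9900 * 0.9995835867 * 0.0937276588 * 0.2886173938 = 1.243577

Answer: Vega = 1.243577


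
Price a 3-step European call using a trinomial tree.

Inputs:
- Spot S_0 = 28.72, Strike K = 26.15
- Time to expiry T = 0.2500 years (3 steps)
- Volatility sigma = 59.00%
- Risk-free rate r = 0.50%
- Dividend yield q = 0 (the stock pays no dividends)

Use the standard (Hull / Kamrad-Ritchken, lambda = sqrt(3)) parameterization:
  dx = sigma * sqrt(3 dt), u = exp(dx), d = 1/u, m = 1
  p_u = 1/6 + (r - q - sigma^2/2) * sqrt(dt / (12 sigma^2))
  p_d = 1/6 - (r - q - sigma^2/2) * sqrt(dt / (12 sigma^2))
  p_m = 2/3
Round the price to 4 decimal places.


dt = T/N = 0.083333; dx = sigma*sqrt(3*dt) = 0.295000
u = exp(dx) = 1.343126; d = 1/u = 0.744532
p_u = 0.142790, p_m = 0.666667, p_d = 0.190544
Discount per step: exp(-r*dt) = 0.999583
Stock lattice S(k, j) with j the centered position index:
  k=0: S(0,+0) = 28.7200
  k=1: S(1,-1) = 21.3829; S(1,+0) = 28.7200; S(1,+1) = 38.5746
  k=2: S(2,-2) = 15.9203; S(2,-1) = 21.3829; S(2,+0) = 28.7200; S(2,+1) = 38.5746; S(2,+2) = 51.8105
  k=3: S(3,-3) = 11.8532; S(3,-2) = 15.9203; S(3,-1) = 21.3829; S(3,+0) = 28.7200; S(3,+1) = 38.5746; S(3,+2) = 51.8105; S(3,+3) = 69.5881
Terminal payoffs V(N, j) = max(S_T - K, 0):
  V(3,-3) = 0.000000; V(3,-2) = 0.000000; V(3,-1) = 0.000000; V(3,+0) = 2.570000; V(3,+1) = 12.424589; V(3,+2) = 25.660547; V(3,+3) = 43.438112
Backward induction: V(k, j) = exp(-r*dt) * [p_u * V(k+1, j+1) + p_m * V(k+1, j) + p_d * V(k+1, j-1)]
  V(2,-2) = exp(-r*dt) * [p_u*0.000000 + p_m*0.000000 + p_d*0.000000] = 0.000000
  V(2,-1) = exp(-r*dt) * [p_u*2.570000 + p_m*0.000000 + p_d*0.000000] = 0.366816
  V(2,+0) = exp(-r*dt) * [p_u*12.424589 + p_m*2.570000 + p_d*0.000000] = 3.485982
  V(2,+1) = exp(-r*dt) * [p_u*25.660547 + p_m*12.424589 + p_d*2.570000] = 12.431634
  V(2,+2) = exp(-r*dt) * [p_u*43.438112 + p_m*25.660547 + p_d*12.424589] = 25.666272
  V(1,-1) = exp(-r*dt) * [p_u*3.485982 + p_m*0.366816 + p_d*0.000000] = 0.741997
  V(1,+0) = exp(-r*dt) * [p_u*12.431634 + p_m*3.485982 + p_d*0.366816] = 4.167253
  V(1,+1) = exp(-r*dt) * [p_u*25.666272 + p_m*12.431634 + p_d*3.485982] = 12.611608
  V(0,+0) = exp(-r*dt) * [p_u*12.611608 + p_m*4.167253 + p_d*0.741997] = 4.718391

Answer: Price = V(0,0) = 4.7184
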